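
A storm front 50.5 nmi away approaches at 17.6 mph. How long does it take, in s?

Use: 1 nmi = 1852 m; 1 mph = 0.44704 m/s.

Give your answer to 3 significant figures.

50.5 nmi × 1852 = 93526 m
17.6 mph × 0.44704 = 7.8679 m/s
t = d / v = 93526 m / 7.8679 m/s = 11887 s

1.19×10⁴ s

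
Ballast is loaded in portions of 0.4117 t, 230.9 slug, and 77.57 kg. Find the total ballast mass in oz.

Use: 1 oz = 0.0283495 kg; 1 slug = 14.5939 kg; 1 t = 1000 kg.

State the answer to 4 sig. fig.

0.4117 t × 1000 = 411.7 kg
230.9 slug × 14.5939 = 3369.73 kg
77.57 kg (already kg)
Combined: 411.7 + 3369.73 + 77.57 = 3859 kg
In oz: 3859 / 0.0283495 = 136122 oz

1.361×10⁵ oz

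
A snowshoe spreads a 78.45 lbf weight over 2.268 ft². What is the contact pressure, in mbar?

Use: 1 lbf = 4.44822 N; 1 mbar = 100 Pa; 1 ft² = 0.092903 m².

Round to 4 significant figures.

78.45 lbf × 4.44822 → 348.963 N
2.268 ft² × 0.092903 → 0.210704 m²
P = F / A = 348.963 N / 0.210704 m² = 1656.18 Pa
1656.18 Pa ÷ (100 Pa/mbar) = 16.5618 mbar

16.56 mbar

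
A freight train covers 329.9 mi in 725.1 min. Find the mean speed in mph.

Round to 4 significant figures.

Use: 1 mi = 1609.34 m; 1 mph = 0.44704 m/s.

27.30 mph

329.9 mi × 1609.34 → 530921 m
725.1 min × 60 → 43506 s
v = d / t = 530921 m / 43506 s = 12.2034 m/s
12.2034 m/s ÷ (0.44704 m/s/mph) = 27.2982 mph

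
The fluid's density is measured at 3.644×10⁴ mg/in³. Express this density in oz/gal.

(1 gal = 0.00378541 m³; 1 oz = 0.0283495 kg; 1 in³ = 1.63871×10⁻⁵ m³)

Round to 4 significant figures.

3.644×10⁴ mg/in³ × 10⁻⁶ kg/mg ÷ 1.63871×10⁻⁵ m³/in³ = 2223.7 kg/m³
2223.7 kg/m³ ÷ 0.0283495 kg/oz × 0.00378541 m³/gal = 296.923 oz/gal

296.9 oz/gal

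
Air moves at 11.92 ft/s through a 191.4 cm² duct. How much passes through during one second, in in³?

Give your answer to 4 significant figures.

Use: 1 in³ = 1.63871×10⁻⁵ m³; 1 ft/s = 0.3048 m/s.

11.92 ft/s × 0.3048 → 3.63322 m/s
191.4 cm² × 0.0001 → 0.01914 m²
V = v × A × t = 3.63322 m/s × 0.01914 m² × 1 s = 0.0695398 m³
0.0695398 m³ ÷ (1.63871×10⁻⁵ m³/in³) = 4243.57 in³

4244 in³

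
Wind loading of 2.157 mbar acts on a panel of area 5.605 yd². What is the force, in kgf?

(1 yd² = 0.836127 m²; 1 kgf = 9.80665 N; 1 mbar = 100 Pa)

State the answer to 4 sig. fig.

103.1 kgf

2.157 mbar × 100 = 215.7 Pa
5.605 yd² × 0.836127 = 4.68649 m²
F = P × A = 215.7 Pa × 4.68649 m² = 1010.88 N
1010.88 N ÷ (9.80665 N/kgf) = 103.081 kgf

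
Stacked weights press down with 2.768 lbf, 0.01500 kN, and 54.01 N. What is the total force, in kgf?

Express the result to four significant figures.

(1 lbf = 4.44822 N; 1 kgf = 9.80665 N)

2.768 lbf × 4.44822 → 12.3127 N
0.01500 kN × 1000 → 15 N
54.01 N (already N)
Total: 12.3127 + 15 + 54.01 = 81.3227 N
In kgf: 81.3227 / 9.80665 = 8.29261 kgf

8.293 kgf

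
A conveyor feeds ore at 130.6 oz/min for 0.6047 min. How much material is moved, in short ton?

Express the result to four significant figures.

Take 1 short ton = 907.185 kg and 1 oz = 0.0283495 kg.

0.002468 short ton

130.6 oz/min → 0.0617074 kg/s
0.6047 min → 36.282 s
m = ṁ × t = 0.0617074 × 36.282 = 2.23887 kg
In short ton: 2.23887 / 907.185 = 0.00246793 short ton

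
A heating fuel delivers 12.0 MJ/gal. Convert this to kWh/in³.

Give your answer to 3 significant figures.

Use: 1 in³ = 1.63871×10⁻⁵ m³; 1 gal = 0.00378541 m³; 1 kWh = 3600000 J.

0.0144 kWh/in³

12.0 MJ/gal × 1000000 J/MJ ÷ 0.00378541 m³/gal = 3.17007×10⁹ J/m³
3.17007×10⁹ J/m³ ÷ 3600000 J/kWh × 1.63871×10⁻⁵ m³/in³ = 0.0144301 kWh/in³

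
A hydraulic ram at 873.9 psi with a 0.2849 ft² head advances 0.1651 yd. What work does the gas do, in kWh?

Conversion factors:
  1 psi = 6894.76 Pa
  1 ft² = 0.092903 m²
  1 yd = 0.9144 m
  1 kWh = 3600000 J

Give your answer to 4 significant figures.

0.006688 kWh

873.9 psi → 6.02533×10⁶ Pa
0.2849 ft² → 0.0264681 m²
F = P × A = 6.02533×10⁶ × 0.0264681 = 159479 N
0.1651 yd → 0.150967 m
W = F × d = 159479 × 0.150967 = 24076.1 J
In kWh: 24076.1 / 3600000 = 0.00668781 kWh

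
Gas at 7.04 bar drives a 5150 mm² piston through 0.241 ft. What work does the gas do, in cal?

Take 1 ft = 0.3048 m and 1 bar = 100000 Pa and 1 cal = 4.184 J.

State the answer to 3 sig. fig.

63.7 cal

7.04 bar → 704000 Pa
5150 mm² → 0.00515 m²
F = P × A = 704000 × 0.00515 = 3625.6 N
0.241 ft → 0.0734568 m
W = F × d = 3625.6 × 0.0734568 = 266.325 J
In cal: 266.325 / 4.184 = 63.6532 cal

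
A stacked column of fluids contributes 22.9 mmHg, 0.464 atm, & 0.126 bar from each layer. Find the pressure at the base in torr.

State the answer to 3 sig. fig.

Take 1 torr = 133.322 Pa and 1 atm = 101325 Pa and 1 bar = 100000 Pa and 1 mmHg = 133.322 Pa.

470 torr

22.9 mmHg × 133.322 → 3053.07 Pa
0.464 atm × 101325 → 47014.8 Pa
0.126 bar × 100000 → 12600 Pa
Sum: 3053.07 + 47014.8 + 12600 = 62667.9 Pa
In torr: 62667.9 / 133.322 = 470.049 torr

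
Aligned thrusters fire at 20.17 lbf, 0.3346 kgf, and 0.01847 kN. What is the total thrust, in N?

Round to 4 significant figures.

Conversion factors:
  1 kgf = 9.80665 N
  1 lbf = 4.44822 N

111.5 N

20.17 lbf × 4.44822 = 89.7206 N
0.3346 kgf × 9.80665 = 3.28131 N
0.01847 kN × 1000 = 18.47 N
Total: 89.7206 + 3.28131 + 18.47 = 111.472 N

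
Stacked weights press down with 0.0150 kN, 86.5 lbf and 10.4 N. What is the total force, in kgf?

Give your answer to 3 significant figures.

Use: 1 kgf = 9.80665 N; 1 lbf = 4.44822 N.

41.8 kgf

0.0150 kN × 1000 → 15 N
86.5 lbf × 4.44822 → 384.771 N
10.4 N (already N)
Sum: 15 + 384.771 + 10.4 = 410.171 N
In kgf: 410.171 / 9.80665 = 41.8258 kgf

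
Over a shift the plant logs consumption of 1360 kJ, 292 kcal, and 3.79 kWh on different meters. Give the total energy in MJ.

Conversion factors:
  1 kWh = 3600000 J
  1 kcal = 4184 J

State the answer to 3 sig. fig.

16.2 MJ

1360 kJ × 1000 = 1.36×10⁶ J
292 kcal × 4184 = 1.22173×10⁶ J
3.79 kWh × 3600000 = 1.3644×10⁷ J
Sum: 1.36×10⁶ + 1.22173×10⁶ + 1.3644×10⁷ = 1.62257×10⁷ J
In MJ: 1.62257×10⁷ / 1000000 = 16.2257 MJ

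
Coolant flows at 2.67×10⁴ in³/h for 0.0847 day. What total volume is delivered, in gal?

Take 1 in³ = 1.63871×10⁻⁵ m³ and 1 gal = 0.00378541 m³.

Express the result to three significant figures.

235 gal

2.67×10⁴ in³/h → 1.21538×10⁻⁴ m³/s
0.0847 day → 7318.08 s
V = Q × t = 1.21538×10⁻⁴ × 7318.08 = 0.889425 m³
In gal: 0.889425 / 0.00378541 = 234.961 gal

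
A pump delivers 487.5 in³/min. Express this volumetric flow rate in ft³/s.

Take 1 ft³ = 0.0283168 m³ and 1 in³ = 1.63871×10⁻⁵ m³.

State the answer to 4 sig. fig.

0.004702 ft³/s

487.5 in³/min × 1.63871×10⁻⁵ m³/in³ ÷ 60 s/min = 1.33145×10⁻⁴ m³/s
1.33145×10⁻⁴ m³/s ÷ 0.0283168 m³/ft³ = 0.00470198 ft³/s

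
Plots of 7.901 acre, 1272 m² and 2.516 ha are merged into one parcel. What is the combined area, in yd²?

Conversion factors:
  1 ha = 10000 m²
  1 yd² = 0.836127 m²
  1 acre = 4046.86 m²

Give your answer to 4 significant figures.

6.985×10⁴ yd²

7.901 acre × 4046.86 = 31974.2 m²
1272 m² (already m²)
2.516 ha × 10000 = 25160 m²
Total: 31974.2 + 1272 + 25160 = 58406.2 m²
In yd²: 58406.2 / 0.836127 = 69853.3 yd²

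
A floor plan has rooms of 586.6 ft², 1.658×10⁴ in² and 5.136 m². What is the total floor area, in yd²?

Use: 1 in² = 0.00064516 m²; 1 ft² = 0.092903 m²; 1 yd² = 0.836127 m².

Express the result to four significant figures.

84.11 yd²

586.6 ft² × 0.092903 = 54.4969 m²
1.658×10⁴ in² × 0.00064516 = 10.6968 m²
5.136 m² (already m²)
Combined: 54.4969 + 10.6968 + 5.136 = 70.3297 m²
In yd²: 70.3297 / 0.836127 = 84.1137 yd²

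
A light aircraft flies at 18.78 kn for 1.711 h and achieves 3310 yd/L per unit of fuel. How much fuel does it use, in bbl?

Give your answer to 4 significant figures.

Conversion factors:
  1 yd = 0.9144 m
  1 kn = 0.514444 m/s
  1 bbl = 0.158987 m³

18.78 kn → 9.66126 m/s
1.711 h → 6159.6 s
d = v × t = 9.66126 × 6159.6 = 59509.5 m
3310 yd/L → 3.02666×10⁶ m/m³
V = d / (distance per unit fuel) = 59509.5 / 3.02666×10⁶ = 0.0196618 m³
In bbl: 0.0196618 / 0.158987 = 0.123669 bbl

0.1237 bbl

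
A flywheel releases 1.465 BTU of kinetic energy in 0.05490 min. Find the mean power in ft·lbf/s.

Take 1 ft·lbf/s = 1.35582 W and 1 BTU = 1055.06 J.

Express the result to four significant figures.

346.1 ft·lbf/s

1.465 BTU × 1055.06 = 1545.66 J
0.05490 min × 60 = 3.294 s
P = E / t = 1545.66 J / 3.294 s = 469.235 W
469.235 W ÷ (1.35582 W/ft·lbf/s) = 346.089 ft·lbf/s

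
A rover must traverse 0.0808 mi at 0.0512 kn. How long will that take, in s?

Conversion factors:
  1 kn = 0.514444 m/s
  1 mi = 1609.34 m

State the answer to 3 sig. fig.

0.0808 mi × 1609.34 → 130.035 m
0.0512 kn × 0.514444 → 0.0263395 m/s
t = d / v = 130.035 m / 0.0263395 m/s = 4936.88 s

4940 s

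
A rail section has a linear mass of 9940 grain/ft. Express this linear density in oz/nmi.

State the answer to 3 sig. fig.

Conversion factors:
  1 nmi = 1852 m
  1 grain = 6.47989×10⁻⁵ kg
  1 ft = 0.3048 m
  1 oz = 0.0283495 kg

9940 grain/ft × 6.47989×10⁻⁵ kg/grain ÷ 0.3048 m/ft = 2.11319 kg/m
2.11319 kg/m ÷ 0.0283495 kg/oz × 1852 m/nmi = 138049 oz/nmi

1.38×10⁵ oz/nmi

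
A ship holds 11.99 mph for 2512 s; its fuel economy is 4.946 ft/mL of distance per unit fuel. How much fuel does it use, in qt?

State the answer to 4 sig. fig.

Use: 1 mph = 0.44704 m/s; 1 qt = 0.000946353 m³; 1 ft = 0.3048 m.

11.99 mph → 5.36001 m/s
d = v × t = 5.36001 × 2512 = 13464.3 m
4.946 ft/mL → 1.50754×10⁶ m/m³
V = d / (distance per unit fuel) = 13464.3 / 1.50754×10⁶ = 0.00893131 m³
In qt: 0.00893131 / 0.000946353 = 9.43761 qt

9.438 qt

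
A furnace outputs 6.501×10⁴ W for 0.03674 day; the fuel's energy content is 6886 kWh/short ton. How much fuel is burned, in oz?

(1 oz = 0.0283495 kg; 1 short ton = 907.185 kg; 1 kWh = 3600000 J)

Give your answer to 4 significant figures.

266.4 oz

0.03674 day → 3174.34 s
E = P × t = 65010 × 3174.34 = 2.06364×10⁸ J
6886 kWh/short ton → 2.73258×10⁷ J/kg
m = E / e_s = 2.06364×10⁸ / 2.73258×10⁷ = 7.55198 kg
In oz: 7.55198 / 0.0283495 = 266.388 oz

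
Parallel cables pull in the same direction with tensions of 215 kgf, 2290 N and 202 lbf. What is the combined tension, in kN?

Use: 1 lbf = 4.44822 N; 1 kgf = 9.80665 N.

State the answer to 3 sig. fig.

215 kgf × 9.80665 = 2108.43 N
2290 N (already N)
202 lbf × 4.44822 = 898.54 N
Combined: 2108.43 + 2290 + 898.54 = 5296.97 N
In kN: 5296.97 / 1000 = 5.29697 kN

5.30 kN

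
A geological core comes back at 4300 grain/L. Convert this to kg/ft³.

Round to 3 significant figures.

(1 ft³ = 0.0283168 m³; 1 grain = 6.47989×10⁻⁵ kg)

7.89 kg/ft³

4300 grain/L × 6.47989×10⁻⁵ kg/grain ÷ 0.001 m³/L = 278.635 kg/m³
278.635 kg/m³ × 0.0283168 m³/ft³ = 7.89005 kg/ft³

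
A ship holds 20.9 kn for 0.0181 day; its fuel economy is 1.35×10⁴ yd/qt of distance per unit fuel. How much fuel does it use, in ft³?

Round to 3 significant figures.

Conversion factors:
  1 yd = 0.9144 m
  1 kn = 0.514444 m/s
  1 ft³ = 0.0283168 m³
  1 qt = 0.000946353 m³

20.9 kn → 10.7519 m/s
0.0181 day → 1563.84 s
d = v × t = 10.7519 × 1563.84 = 16814.3 m
1.35×10⁴ yd/qt → 1.30442×10⁷ m/m³
V = d / (distance per unit fuel) = 16814.3 / 1.30442×10⁷ = 0.00128903 m³
In ft³: 0.00128903 / 0.0283168 = 0.0455217 ft³

0.0455 ft³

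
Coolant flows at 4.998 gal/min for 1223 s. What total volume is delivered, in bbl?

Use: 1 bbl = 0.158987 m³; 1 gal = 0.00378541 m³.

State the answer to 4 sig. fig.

2.426 bbl

4.998 gal/min → 3.15325×10⁻⁴ m³/s
V = Q × t = 3.15325×10⁻⁴ × 1223 = 0.385642 m³
In bbl: 0.385642 / 0.158987 = 2.42562 bbl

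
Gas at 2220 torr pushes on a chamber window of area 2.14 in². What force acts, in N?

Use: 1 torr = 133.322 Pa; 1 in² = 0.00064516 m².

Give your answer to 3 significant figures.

2220 torr × 133.322 → 295975 Pa
2.14 in² × 0.00064516 → 0.00138064 m²
F = P × A = 295975 Pa × 0.00138064 m² = 408.635 N

409 N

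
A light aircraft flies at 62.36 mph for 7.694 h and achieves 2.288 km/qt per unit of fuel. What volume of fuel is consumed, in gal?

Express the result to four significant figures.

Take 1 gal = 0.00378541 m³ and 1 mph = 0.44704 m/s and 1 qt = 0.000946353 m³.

84.37 gal

62.36 mph → 27.8774 m/s
7.694 h → 27698.4 s
d = v × t = 27.8774 × 27698.4 = 772159 m
2.288 km/qt → 2.4177×10⁶ m/m³
V = d / (distance per unit fuel) = 772159 / 2.4177×10⁶ = 0.319378 m³
In gal: 0.319378 / 0.00378541 = 84.3708 gal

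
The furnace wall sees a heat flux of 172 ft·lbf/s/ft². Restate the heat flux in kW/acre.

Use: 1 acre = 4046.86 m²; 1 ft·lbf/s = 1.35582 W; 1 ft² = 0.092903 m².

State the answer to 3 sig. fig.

1.02×10⁴ kW/acre

172 ft·lbf/s/ft² × 1.35582 W/ft·lbf/s ÷ 0.092903 m²/ft² = 2510.16 W/m²
2510.16 W/m² ÷ 1000 W/kW × 4046.86 m²/acre = 10158.3 kW/acre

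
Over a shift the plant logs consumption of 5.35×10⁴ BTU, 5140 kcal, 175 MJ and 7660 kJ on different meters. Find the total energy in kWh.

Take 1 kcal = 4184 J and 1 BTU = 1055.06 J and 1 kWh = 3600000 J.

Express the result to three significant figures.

5.35×10⁴ BTU × 1055.06 = 5.64457×10⁷ J
5140 kcal × 4184 = 2.15058×10⁷ J
175 MJ × 1000000 = 1.75×10⁸ J
7660 kJ × 1000 = 7.66×10⁶ J
Sum: 5.64457×10⁷ + 2.15058×10⁷ + 1.75×10⁸ + 7.66×10⁶ = 2.60612×10⁸ J
In kWh: 2.60612×10⁸ / 3600000 = 72.3922 kWh

72.4 kWh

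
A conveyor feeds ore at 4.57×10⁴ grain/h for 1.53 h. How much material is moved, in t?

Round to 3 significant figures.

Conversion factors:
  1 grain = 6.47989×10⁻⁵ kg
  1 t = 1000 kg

0.00453 t

4.57×10⁴ grain/h → 8.22586×10⁻⁴ kg/s
1.53 h → 5508 s
m = ṁ × t = 8.22586×10⁻⁴ × 5508 = 4.5308 kg
In t: 4.5308 / 1000 = 0.0045308 t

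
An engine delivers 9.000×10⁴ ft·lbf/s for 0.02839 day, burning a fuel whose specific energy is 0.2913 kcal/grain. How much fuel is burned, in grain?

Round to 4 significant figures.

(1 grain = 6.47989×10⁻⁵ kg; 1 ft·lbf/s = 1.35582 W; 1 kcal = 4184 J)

9.000×10⁴ ft·lbf/s → 122024 W
0.02839 day → 2452.9 s
E = P × t = 122024 × 2452.9 = 2.99313×10⁸ J
0.2913 kcal/grain → 1.88089×10⁷ J/kg
m = E / e_s = 2.99313×10⁸ / 1.88089×10⁷ = 15.9134 kg
In grain: 15.9134 / 6.47989×10⁻⁵ = 245581 grain

2.456×10⁵ grain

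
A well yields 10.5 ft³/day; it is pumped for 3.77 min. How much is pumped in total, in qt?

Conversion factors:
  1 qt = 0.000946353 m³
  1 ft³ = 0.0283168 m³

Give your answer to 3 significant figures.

0.823 qt

10.5 ft³/day → 3.44128×10⁻⁶ m³/s
3.77 min → 226.2 s
V = Q × t = 3.44128×10⁻⁶ × 226.2 = 7.78418×10⁻⁴ m³
In qt: 7.78418×10⁻⁴ / 0.000946353 = 0.822545 qt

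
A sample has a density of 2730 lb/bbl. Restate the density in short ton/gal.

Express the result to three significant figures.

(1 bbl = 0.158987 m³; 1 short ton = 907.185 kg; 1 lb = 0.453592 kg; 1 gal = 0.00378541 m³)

0.0325 short ton/gal

2730 lb/bbl × 0.453592 kg/lb ÷ 0.158987 m³/bbl = 7788.73 kg/m³
7788.73 kg/m³ ÷ 907.185 kg/short ton × 0.00378541 m³/gal = 0.0325 short ton/gal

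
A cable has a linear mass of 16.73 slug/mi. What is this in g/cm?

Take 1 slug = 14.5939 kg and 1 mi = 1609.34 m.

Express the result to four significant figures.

16.73 slug/mi × 14.5939 kg/slug ÷ 1609.34 m/mi = 0.151712 kg/m
0.151712 kg/m ÷ 0.001 kg/g × 0.01 m/cm = 1.51712 g/cm

1.517 g/cm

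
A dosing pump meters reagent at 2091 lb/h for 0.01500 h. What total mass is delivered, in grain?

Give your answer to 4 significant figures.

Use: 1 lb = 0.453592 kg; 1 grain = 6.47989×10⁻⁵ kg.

2091 lb/h → 0.263461 kg/s
0.01500 h → 54 s
m = ṁ × t = 0.263461 × 54 = 14.2269 kg
In grain: 14.2269 / 6.47989×10⁻⁵ = 219555 grain

2.196×10⁵ grain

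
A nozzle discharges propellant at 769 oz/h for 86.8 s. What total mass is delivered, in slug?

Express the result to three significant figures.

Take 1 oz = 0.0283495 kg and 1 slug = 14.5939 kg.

0.0360 slug

769 oz/h → 0.00605577 kg/s
m = ṁ × t = 0.00605577 × 86.8 = 0.525641 kg
In slug: 0.525641 / 14.5939 = 0.0360179 slug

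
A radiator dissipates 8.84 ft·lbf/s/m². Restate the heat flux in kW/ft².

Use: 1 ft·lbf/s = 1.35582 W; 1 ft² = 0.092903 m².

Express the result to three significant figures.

0.00111 kW/ft²

8.84 ft·lbf/s/m² × 1.35582 W/ft·lbf/s = 11.9854 W/m²
11.9854 W/m² ÷ 1000 W/kW × 0.092903 m²/ft² = 0.00111348 kW/ft²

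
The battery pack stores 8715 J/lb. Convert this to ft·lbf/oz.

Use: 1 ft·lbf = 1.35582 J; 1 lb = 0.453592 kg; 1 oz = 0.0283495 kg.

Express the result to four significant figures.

401.7 ft·lbf/oz

8715 J/lb ÷ 0.453592 kg/lb = 19213.3 J/kg
19213.3 J/kg ÷ 1.35582 J/ft·lbf × 0.0283495 kg/oz = 401.74 ft·lbf/oz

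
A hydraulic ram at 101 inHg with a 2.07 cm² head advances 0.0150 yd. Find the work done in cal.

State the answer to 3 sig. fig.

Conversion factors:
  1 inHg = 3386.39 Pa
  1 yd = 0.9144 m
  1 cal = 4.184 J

101 inHg → 342025 Pa
2.07 cm² → 2.07×10⁻⁴ m²
F = P × A = 342025 × 2.07×10⁻⁴ = 70.7992 N
0.0150 yd → 0.013716 m
W = F × d = 70.7992 × 0.013716 = 0.971082 J
In cal: 0.971082 / 4.184 = 0.232094 cal

0.232 cal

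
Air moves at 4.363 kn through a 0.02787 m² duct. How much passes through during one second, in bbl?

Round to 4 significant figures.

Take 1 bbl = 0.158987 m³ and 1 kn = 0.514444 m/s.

4.363 kn × 0.514444 → 2.24452 m/s
V = v × A × t = 2.24452 m/s × 0.02787 m² × 1 s = 0.0625548 m³
0.0625548 m³ ÷ (0.158987 m³/bbl) = 0.393459 bbl

0.3935 bbl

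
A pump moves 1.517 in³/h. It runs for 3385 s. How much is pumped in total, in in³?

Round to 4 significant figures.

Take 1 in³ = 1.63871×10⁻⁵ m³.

1.426 in³

1.517 in³/h → 6.90534×10⁻⁹ m³/s
V = Q × t = 6.90534×10⁻⁹ × 3385 = 2.33746×10⁻⁵ m³
In in³: 2.33746×10⁻⁵ / 1.63871×10⁻⁵ = 1.4264 in³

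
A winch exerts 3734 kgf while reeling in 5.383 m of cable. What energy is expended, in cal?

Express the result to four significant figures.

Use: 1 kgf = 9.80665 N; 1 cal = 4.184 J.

4.711×10⁴ cal

3734 kgf × 9.80665 → 36618 N
W = F × d = 36618 N × 5.383 m = 197115 J
197115 J ÷ (4.184 J/cal) = 47111.6 cal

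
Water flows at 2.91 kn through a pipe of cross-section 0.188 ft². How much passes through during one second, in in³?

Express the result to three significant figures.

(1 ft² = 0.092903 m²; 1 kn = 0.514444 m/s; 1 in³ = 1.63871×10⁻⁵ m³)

2.91 kn × 0.514444 → 1.49703 m/s
0.188 ft² × 0.092903 → 0.0174658 m²
V = v × A × t = 1.49703 m/s × 0.0174658 m² × 1 s = 0.0261468 m³
0.0261468 m³ ÷ (1.63871×10⁻⁵ m³/in³) = 1595.57 in³

1600 in³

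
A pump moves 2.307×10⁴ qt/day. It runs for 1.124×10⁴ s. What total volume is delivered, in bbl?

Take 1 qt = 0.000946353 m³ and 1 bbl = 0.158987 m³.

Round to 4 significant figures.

2.307×10⁴ qt/day → 2.52689×10⁻⁴ m³/s
V = Q × t = 2.52689×10⁻⁴ × 11240 = 2.84022 m³
In bbl: 2.84022 / 0.158987 = 17.8645 bbl

17.86 bbl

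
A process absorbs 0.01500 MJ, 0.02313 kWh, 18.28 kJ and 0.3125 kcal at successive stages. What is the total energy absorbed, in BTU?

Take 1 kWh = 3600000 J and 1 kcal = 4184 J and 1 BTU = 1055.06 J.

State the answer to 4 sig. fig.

0.01500 MJ × 1000000 = 15000 J
0.02313 kWh × 3600000 = 83268 J
18.28 kJ × 1000 = 18280 J
0.3125 kcal × 4184 = 1307.5 J
Total: 15000 + 83268 + 18280 + 1307.5 = 117856 J
In BTU: 117856 / 1055.06 = 111.705 BTU

111.7 BTU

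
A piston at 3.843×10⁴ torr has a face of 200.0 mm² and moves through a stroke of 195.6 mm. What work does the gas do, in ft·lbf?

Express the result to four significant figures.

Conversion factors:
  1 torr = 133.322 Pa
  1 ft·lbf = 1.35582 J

147.8 ft·lbf

3.843×10⁴ torr → 5.12356×10⁶ Pa
200.0 mm² → 2×10⁻⁴ m²
F = P × A = 5.12356×10⁶ × 2×10⁻⁴ = 1024.71 N
195.6 mm → 0.1956 m
W = F × d = 1024.71 × 0.1956 = 200.433 J
In ft·lbf: 200.433 / 1.35582 = 147.832 ft·lbf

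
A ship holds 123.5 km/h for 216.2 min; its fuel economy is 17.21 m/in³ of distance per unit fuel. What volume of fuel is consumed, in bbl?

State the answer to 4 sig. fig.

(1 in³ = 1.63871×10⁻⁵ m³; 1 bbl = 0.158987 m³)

2.665 bbl

123.5 km/h → 34.3056 m/s
216.2 min → 12972 s
d = v × t = 34.3056 × 12972 = 445012 m
17.21 m/in³ → 1.05022×10⁶ m/m³
V = d / (distance per unit fuel) = 445012 / 1.05022×10⁶ = 0.423732 m³
In bbl: 0.423732 / 0.158987 = 2.6652 bbl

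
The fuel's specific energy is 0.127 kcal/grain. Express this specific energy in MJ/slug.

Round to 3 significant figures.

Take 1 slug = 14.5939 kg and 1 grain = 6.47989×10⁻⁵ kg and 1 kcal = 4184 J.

0.127 kcal/grain × 4184 J/kcal ÷ 6.47989×10⁻⁵ kg/grain = 8.20026×10⁶ J/kg
8.20026×10⁶ J/kg ÷ 1000000 J/MJ × 14.5939 kg/slug = 119.674 MJ/slug

120 MJ/slug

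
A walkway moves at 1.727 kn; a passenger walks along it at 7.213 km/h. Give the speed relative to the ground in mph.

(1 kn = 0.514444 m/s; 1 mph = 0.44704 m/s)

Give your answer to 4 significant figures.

1.727 kn × 0.514444 = 0.888445 m/s
7.213 km/h × (1/3.6) = 2.00361 m/s
Sum: 0.888445 + 2.00361 = 2.89206 m/s
In mph: 2.89206 / 0.44704 = 6.46935 mph

6.469 mph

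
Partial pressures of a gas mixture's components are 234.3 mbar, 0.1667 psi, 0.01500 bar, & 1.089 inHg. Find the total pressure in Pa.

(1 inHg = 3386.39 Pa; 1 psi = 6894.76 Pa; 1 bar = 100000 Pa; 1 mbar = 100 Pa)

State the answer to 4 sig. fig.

2.977×10⁴ Pa

234.3 mbar × 100 → 23430 Pa
0.1667 psi × 6894.76 → 1149.36 Pa
0.01500 bar × 100000 → 1500 Pa
1.089 inHg × 3386.39 → 3687.78 Pa
Sum: 23430 + 1149.36 + 1500 + 3687.78 = 29767.1 Pa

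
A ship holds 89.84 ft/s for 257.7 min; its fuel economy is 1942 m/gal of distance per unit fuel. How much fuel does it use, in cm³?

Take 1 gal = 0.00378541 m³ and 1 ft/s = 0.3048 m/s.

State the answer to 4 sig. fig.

8.253×10⁵ cm³

89.84 ft/s → 27.3832 m/s
257.7 min → 15462 s
d = v × t = 27.3832 × 15462 = 423399 m
1942 m/gal → 513022 m/m³
V = d / (distance per unit fuel) = 423399 / 513022 = 0.825304 m³
In cm³: 0.825304 / 10⁻⁶ = 825304 cm³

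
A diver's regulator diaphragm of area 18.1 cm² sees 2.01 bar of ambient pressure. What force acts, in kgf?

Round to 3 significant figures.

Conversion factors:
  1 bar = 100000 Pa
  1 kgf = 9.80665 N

2.01 bar × 100000 → 201000 Pa
18.1 cm² × 0.0001 → 0.00181 m²
F = P × A = 201000 Pa × 0.00181 m² = 363.81 N
363.81 N ÷ (9.80665 N/kgf) = 37.0983 kgf

37.1 kgf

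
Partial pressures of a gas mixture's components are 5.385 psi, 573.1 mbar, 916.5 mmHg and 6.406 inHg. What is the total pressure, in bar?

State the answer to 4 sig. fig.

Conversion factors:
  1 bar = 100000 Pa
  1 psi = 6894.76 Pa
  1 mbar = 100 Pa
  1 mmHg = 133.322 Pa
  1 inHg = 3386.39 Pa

2.383 bar

5.385 psi × 6894.76 → 37128.3 Pa
573.1 mbar × 100 → 57310 Pa
916.5 mmHg × 133.322 → 122190 Pa
6.406 inHg × 3386.39 → 21693.2 Pa
Sum: 37128.3 + 57310 + 122190 + 21693.2 = 238322 Pa
In bar: 238322 / 100000 = 2.38322 bar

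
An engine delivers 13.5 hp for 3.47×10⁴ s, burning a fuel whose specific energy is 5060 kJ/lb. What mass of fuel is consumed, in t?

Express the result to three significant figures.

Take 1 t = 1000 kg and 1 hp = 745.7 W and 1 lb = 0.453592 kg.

13.5 hp → 10067 W
E = P × t = 10067 × 34700 = 3.49325×10⁸ J
5060 kJ/lb → 1.11554×10⁷ J/kg
m = E / e_s = 3.49325×10⁸ / 1.11554×10⁷ = 31.3144 kg
In t: 31.3144 / 1000 = 0.0313144 t

0.0313 t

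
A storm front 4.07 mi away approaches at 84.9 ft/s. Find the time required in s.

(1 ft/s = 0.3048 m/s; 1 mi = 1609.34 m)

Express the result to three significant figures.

4.07 mi × 1609.34 → 6550.01 m
84.9 ft/s × 0.3048 → 25.8775 m/s
t = d / v = 6550.01 m / 25.8775 m/s = 253.116 s

253 s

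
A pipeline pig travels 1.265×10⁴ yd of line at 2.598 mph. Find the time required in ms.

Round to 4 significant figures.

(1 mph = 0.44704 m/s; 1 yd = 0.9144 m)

9.960×10⁶ ms

1.265×10⁴ yd × 0.9144 = 11567.2 m
2.598 mph × 0.44704 = 1.16141 m/s
t = d / v = 11567.2 m / 1.16141 m/s = 9959.62 s
9959.62 s ÷ (0.001 s/ms) = 9.95962×10⁶ ms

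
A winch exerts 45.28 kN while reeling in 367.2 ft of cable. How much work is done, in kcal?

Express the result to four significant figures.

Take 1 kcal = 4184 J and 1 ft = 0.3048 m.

1211 kcal

45.28 kN × 1000 → 45280 N
367.2 ft × 0.3048 → 111.923 m
W = F × d = 45280 N × 111.923 m = 5.06787×10⁶ J
5.06787×10⁶ J ÷ (4184 J/kcal) = 1211.25 kcal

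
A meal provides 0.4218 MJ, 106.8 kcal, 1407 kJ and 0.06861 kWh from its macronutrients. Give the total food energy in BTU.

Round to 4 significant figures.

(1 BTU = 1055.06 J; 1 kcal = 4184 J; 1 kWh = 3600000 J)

2391 BTU

0.4218 MJ × 1000000 = 421800 J
106.8 kcal × 4184 = 446851 J
1407 kJ × 1000 = 1.407×10⁶ J
0.06861 kWh × 3600000 = 246996 J
Sum: 421800 + 446851 + 1.407×10⁶ + 246996 = 2.52265×10⁶ J
In BTU: 2.52265×10⁶ / 1055.06 = 2391 BTU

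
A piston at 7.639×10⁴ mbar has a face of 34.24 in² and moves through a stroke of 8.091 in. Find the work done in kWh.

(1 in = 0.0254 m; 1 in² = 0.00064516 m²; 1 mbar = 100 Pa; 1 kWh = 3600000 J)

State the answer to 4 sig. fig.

7.639×10⁴ mbar → 7.639×10⁶ Pa
34.24 in² → 0.0220903 m²
F = P × A = 7.639×10⁶ × 0.0220903 = 168748 N
8.091 in → 0.205511 m
W = F × d = 168748 × 0.205511 = 34679.6 J
In kWh: 34679.6 / 3600000 = 0.00963322 kWh

0.009633 kWh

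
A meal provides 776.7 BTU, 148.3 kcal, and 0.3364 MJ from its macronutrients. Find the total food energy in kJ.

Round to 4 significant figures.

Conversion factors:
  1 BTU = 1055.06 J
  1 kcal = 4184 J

776.7 BTU × 1055.06 → 819465 J
148.3 kcal × 4184 → 620487 J
0.3364 MJ × 1000000 → 336400 J
Combined: 819465 + 620487 + 336400 = 1.77635×10⁶ J
In kJ: 1.77635×10⁶ / 1000 = 1776.35 kJ

1776 kJ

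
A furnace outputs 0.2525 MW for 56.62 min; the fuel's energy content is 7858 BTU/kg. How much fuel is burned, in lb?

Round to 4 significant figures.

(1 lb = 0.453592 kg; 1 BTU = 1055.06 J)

228.1 lb

0.2525 MW → 252500 W
56.62 min → 3397.2 s
E = P × t = 252500 × 3397.2 = 8.57793×10⁸ J
7858 BTU/kg → 8.29066×10⁶ J/kg
m = E / e_s = 8.57793×10⁸ / 8.29066×10⁶ = 103.465 kg
In lb: 103.465 / 0.453592 = 228.101 lb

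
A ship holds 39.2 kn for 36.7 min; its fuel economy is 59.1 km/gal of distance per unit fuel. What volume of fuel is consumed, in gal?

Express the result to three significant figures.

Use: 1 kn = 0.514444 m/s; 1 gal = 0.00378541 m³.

0.751 gal

39.2 kn → 20.1662 m/s
36.7 min → 2202 s
d = v × t = 20.1662 × 2202 = 44406 m
59.1 km/gal → 1.56126×10⁷ m/m³
V = d / (distance per unit fuel) = 44406 / 1.56126×10⁷ = 0.00284424 m³
In gal: 0.00284424 / 0.00378541 = 0.751369 gal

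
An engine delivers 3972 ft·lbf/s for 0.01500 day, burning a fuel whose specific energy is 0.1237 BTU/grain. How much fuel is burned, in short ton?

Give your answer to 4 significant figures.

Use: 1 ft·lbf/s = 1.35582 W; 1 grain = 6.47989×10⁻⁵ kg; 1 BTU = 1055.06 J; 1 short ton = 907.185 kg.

3972 ft·lbf/s → 5385.32 W
0.01500 day → 1296 s
E = P × t = 5385.32 × 1296 = 6.97937×10⁶ J
0.1237 BTU/grain → 2.01409×10⁶ J/kg
m = E / e_s = 6.97937×10⁶ / 2.01409×10⁶ = 3.46527 kg
In short ton: 3.46527 / 907.185 = 0.00381981 short ton

0.003820 short ton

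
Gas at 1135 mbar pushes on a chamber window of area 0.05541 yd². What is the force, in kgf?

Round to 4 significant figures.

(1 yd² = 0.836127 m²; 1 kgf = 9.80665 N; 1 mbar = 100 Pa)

1135 mbar × 100 → 113500 Pa
0.05541 yd² × 0.836127 → 0.0463298 m²
F = P × A = 113500 Pa × 0.0463298 m² = 5258.43 N
5258.43 N ÷ (9.80665 N/kgf) = 536.211 kgf

536.2 kgf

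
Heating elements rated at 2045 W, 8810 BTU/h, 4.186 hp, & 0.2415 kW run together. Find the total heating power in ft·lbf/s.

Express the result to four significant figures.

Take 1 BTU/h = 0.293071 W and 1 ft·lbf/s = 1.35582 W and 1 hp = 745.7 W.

2045 W (already W)
8810 BTU/h × 0.293071 = 2581.96 W
4.186 hp × 745.7 = 3121.5 W
0.2415 kW × 1000 = 241.5 W
Sum: 2045 + 2581.96 + 3121.5 + 241.5 = 7989.96 W
In ft·lbf/s: 7989.96 / 1.35582 = 5893.08 ft·lbf/s

5893 ft·lbf/s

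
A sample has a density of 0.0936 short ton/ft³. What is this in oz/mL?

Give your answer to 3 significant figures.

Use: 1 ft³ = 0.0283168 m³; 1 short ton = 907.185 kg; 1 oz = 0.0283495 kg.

0.0936 short ton/ft³ × 907.185 kg/short ton ÷ 0.0283168 m³/ft³ = 2998.66 kg/m³
2998.66 kg/m³ ÷ 0.0283495 kg/oz × 10⁻⁶ m³/mL = 0.105775 oz/mL

0.106 oz/mL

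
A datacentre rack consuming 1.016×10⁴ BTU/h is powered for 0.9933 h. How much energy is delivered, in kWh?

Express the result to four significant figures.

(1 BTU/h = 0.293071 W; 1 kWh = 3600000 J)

2.958 kWh

1.016×10⁴ BTU/h × 0.293071 = 2977.6 W
0.9933 h × 3600 = 3575.88 s
E = P × t = 2977.6 W × 3575.88 s = 1.06475×10⁷ J
1.06475×10⁷ J ÷ (3600000 J/kWh) = 2.95764 kWh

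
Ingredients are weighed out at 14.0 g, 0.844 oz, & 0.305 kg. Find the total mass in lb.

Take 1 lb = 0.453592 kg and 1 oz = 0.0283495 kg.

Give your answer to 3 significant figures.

14.0 g × 0.001 → 0.014 kg
0.844 oz × 0.0283495 → 0.023927 kg
0.305 kg (already kg)
Total: 0.014 + 0.023927 + 0.305 = 0.342927 kg
In lb: 0.342927 / 0.453592 = 0.756025 lb

0.756 lb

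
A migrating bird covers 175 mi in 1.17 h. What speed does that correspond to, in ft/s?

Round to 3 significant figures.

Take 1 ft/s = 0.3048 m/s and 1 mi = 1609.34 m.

219 ft/s

175 mi × 1609.34 = 281634 m
1.17 h × 3600 = 4212 s
v = d / t = 281634 m / 4212 s = 66.8647 m/s
66.8647 m/s ÷ (0.3048 m/s/ft/s) = 219.372 ft/s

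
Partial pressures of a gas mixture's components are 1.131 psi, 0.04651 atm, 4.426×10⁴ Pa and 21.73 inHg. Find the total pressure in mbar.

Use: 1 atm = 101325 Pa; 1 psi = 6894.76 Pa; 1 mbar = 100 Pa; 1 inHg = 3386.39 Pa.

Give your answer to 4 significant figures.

1.131 psi × 6894.76 = 7797.97 Pa
0.04651 atm × 101325 = 4712.63 Pa
4.426×10⁴ Pa (already Pa)
21.73 inHg × 3386.39 = 73586.3 Pa
Total: 7797.97 + 4712.63 + 44260 + 73586.3 = 130357 Pa
In mbar: 130357 / 100 = 1303.57 mbar

1304 mbar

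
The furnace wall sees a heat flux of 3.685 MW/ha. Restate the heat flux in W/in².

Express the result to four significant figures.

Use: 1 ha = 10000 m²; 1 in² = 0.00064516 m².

0.2377 W/in²

3.685 MW/ha × 1000000 W/MW ÷ 10000 m²/ha = 368.5 W/m²
368.5 W/m² × 0.00064516 m²/in² = 0.237741 W/in²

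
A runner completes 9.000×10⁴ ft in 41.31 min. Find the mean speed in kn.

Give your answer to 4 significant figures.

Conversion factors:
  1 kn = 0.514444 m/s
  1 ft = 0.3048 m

9.000×10⁴ ft × 0.3048 → 27432 m
41.31 min × 60 → 2478.6 s
v = d / t = 27432 m / 2478.6 s = 11.0675 m/s
11.0675 m/s ÷ (0.514444 m/s/kn) = 21.5135 kn

21.51 kn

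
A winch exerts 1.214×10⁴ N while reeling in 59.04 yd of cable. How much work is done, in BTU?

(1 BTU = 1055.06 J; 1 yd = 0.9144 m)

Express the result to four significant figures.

621.2 BTU

59.04 yd × 0.9144 → 53.9862 m
W = F × d = 12140 N × 53.9862 m = 655392 J
655392 J ÷ (1055.06 J/BTU) = 621.189 BTU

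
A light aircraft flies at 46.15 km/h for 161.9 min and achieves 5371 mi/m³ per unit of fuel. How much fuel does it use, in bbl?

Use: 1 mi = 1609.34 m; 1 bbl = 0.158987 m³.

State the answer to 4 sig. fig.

0.09062 bbl

46.15 km/h → 12.8194 m/s
161.9 min → 9714 s
d = v × t = 12.8194 × 9714 = 124528 m
5371 mi/m³ → 8.64377×10⁶ m/m³
V = d / (distance per unit fuel) = 124528 / 8.64377×10⁶ = 0.0144067 m³
In bbl: 0.0144067 / 0.158987 = 0.0906156 bbl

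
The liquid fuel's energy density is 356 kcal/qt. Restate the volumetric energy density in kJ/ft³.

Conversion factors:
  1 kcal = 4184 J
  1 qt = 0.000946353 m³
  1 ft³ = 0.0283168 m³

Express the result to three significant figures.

356 kcal/qt × 4184 J/kcal ÷ 0.000946353 m³/qt = 1.57394×10⁹ J/m³
1.57394×10⁹ J/m³ ÷ 1000 J/kJ × 0.0283168 m³/ft³ = 44568.9 kJ/ft³

4.46×10⁴ kJ/ft³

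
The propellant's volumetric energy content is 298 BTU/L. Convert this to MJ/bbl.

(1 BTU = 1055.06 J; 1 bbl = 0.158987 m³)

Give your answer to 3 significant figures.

50.0 MJ/bbl

298 BTU/L × 1055.06 J/BTU ÷ 0.001 m³/L = 3.14408×10⁸ J/m³
3.14408×10⁸ J/m³ ÷ 1000000 J/MJ × 0.158987 m³/bbl = 49.9868 MJ/bbl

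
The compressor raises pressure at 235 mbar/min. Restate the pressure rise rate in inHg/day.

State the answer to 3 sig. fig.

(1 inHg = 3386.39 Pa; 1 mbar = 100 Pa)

235 mbar/min × 100 Pa/mbar ÷ 60 s/min = 391.667 Pa/s
391.667 Pa/s ÷ 3386.39 Pa/inHg × 86400 s/day = 9992.95 inHg/day

9990 inHg/day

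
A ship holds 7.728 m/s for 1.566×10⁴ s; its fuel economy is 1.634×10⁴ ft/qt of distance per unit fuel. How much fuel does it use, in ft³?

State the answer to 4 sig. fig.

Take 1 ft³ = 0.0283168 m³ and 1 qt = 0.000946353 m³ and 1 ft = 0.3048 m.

d = v × t = 7.728 × 15660 = 121020 m
1.634×10⁴ ft/qt → 5.26276×10⁶ m/m³
V = d / (distance per unit fuel) = 121020 / 5.26276×10⁶ = 0.0229955 m³
In ft³: 0.0229955 / 0.0283168 = 0.81208 ft³

0.8121 ft³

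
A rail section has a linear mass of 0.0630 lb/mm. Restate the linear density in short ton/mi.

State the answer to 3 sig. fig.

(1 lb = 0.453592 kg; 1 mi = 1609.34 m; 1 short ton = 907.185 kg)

0.0630 lb/mm × 0.453592 kg/lb ÷ 0.001 m/mm = 28.5763 kg/m
28.5763 kg/m ÷ 907.185 kg/short ton × 1609.34 m/mi = 50.6942 short ton/mi

50.7 short ton/mi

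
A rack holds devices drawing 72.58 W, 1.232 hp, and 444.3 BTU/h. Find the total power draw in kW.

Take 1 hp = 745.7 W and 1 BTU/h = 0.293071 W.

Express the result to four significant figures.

1.121 kW

72.58 W (already W)
1.232 hp × 745.7 = 918.702 W
444.3 BTU/h × 0.293071 = 130.211 W
Sum: 72.58 + 918.702 + 130.211 = 1121.49 W
In kW: 1121.49 / 1000 = 1.12149 kW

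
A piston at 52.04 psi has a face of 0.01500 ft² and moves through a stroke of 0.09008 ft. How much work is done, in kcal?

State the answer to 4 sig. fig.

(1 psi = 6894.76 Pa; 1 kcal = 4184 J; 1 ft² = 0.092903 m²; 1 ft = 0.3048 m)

52.04 psi → 358803 Pa
0.01500 ft² → 0.00139354 m²
F = P × A = 358803 × 0.00139354 = 500.006 N
0.09008 ft → 0.0274564 m
W = F × d = 500.006 × 0.0274564 = 13.7284 J
In kcal: 13.7284 / 4184 = 0.00328117 kcal

0.003281 kcal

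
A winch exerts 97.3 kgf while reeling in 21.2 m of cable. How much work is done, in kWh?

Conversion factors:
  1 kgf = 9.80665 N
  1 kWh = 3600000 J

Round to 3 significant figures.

0.00562 kWh

97.3 kgf × 9.80665 → 954.187 N
W = F × d = 954.187 N × 21.2 m = 20228.8 J
20228.8 J ÷ (3600000 J/kWh) = 0.00561911 kWh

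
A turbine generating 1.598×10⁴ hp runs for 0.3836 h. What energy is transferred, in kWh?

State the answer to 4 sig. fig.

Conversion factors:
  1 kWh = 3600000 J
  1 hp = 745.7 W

1.598×10⁴ hp × 745.7 = 1.19163×10⁷ W
0.3836 h × 3600 = 1380.96 s
E = P × t = 1.19163×10⁷ W × 1380.96 s = 1.64559×10¹⁰ J
1.64559×10¹⁰ J ÷ (3600000 J/kWh) = 4571.08 kWh

4571 kWh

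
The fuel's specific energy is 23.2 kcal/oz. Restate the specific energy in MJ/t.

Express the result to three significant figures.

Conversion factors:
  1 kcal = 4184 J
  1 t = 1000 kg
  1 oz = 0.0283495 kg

23.2 kcal/oz × 4184 J/kcal ÷ 0.0283495 kg/oz = 3.424×10⁶ J/kg
3.424×10⁶ J/kg ÷ 1000000 J/MJ × 1000 kg/t = 3424 MJ/t

3420 MJ/t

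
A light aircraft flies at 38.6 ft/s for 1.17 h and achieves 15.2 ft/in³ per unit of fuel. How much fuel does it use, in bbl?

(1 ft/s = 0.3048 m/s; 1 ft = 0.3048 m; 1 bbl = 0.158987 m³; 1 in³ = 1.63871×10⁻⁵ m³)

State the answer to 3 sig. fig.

1.10 bbl

38.6 ft/s → 11.7653 m/s
1.17 h → 4212 s
d = v × t = 11.7653 × 4212 = 49555.4 m
15.2 ft/in³ → 282720 m/m³
V = d / (distance per unit fuel) = 49555.4 / 282720 = 0.175281 m³
In bbl: 0.175281 / 0.158987 = 1.10249 bbl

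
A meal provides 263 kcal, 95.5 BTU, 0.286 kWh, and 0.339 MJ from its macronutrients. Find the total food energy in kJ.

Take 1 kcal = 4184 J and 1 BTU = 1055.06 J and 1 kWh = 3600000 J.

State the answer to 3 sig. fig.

263 kcal × 4184 → 1.10039×10⁶ J
95.5 BTU × 1055.06 → 100758 J
0.286 kWh × 3600000 → 1.0296×10⁶ J
0.339 MJ × 1000000 → 339000 J
Sum: 1.10039×10⁶ + 100758 + 1.0296×10⁶ + 339000 = 2.56975×10⁶ J
In kJ: 2.56975×10⁶ / 1000 = 2569.75 kJ

2570 kJ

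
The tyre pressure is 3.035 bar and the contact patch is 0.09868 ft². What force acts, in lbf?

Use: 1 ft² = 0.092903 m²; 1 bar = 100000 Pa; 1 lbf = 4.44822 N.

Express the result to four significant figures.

625.5 lbf

3.035 bar × 100000 → 303500 Pa
0.09868 ft² × 0.092903 → 0.00916767 m²
F = P × A = 303500 Pa × 0.00916767 m² = 2782.39 N
2782.39 N ÷ (4.44822 N/lbf) = 625.506 lbf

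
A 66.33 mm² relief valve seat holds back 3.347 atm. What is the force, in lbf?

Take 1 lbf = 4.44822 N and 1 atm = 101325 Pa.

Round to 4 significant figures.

3.347 atm × 101325 = 339135 Pa
66.33 mm² × 10⁻⁶ = 6.633×10⁻⁵ m²
F = P × A = 339135 Pa × 6.633×10⁻⁵ m² = 22.4948 N
22.4948 N ÷ (4.44822 N/lbf) = 5.05703 lbf

5.057 lbf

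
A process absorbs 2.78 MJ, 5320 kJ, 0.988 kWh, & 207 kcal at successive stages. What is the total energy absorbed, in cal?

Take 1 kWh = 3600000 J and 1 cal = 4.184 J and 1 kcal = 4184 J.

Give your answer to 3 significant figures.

2.99×10⁶ cal

2.78 MJ × 1000000 → 2.78×10⁶ J
5320 kJ × 1000 → 5.32×10⁶ J
0.988 kWh × 3600000 → 3.5568×10⁶ J
207 kcal × 4184 → 866088 J
Total: 2.78×10⁶ + 5.32×10⁶ + 3.5568×10⁶ + 866088 = 1.25229×10⁷ J
In cal: 1.25229×10⁷ / 4.184 = 2.99304×10⁶ cal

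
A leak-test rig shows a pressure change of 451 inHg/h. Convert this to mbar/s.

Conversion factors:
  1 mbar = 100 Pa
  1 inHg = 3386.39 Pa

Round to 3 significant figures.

451 inHg/h × 3386.39 Pa/inHg ÷ 3600 s/h = 424.239 Pa/s
424.239 Pa/s ÷ 100 Pa/mbar = 4.24239 mbar/s

4.24 mbar/s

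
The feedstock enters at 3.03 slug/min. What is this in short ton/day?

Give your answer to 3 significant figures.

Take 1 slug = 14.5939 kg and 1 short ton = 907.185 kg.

70.2 short ton/day

3.03 slug/min × 14.5939 kg/slug ÷ 60 s/min = 0.736992 kg/s
0.736992 kg/s ÷ 907.185 kg/short ton × 86400 s/day = 70.1909 short ton/day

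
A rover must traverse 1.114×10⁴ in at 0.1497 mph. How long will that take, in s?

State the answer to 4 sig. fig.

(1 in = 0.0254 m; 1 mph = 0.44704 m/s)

1.114×10⁴ in × 0.0254 = 282.956 m
0.1497 mph × 0.44704 = 0.0669219 m/s
t = d / v = 282.956 m / 0.0669219 m/s = 4228.15 s

4228 s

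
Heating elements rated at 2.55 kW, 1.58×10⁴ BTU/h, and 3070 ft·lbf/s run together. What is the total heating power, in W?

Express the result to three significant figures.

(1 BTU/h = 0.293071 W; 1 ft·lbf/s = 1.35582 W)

2.55 kW × 1000 = 2550 W
1.58×10⁴ BTU/h × 0.293071 = 4630.52 W
3070 ft·lbf/s × 1.35582 = 4162.37 W
Sum: 2550 + 4630.52 + 4162.37 = 11342.9 W

1.13×10⁴ W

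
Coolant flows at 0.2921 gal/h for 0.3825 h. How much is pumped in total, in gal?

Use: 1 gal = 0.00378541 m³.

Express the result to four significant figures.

0.2921 gal/h → 3.07144×10⁻⁷ m³/s
0.3825 h → 1377 s
V = Q × t = 3.07144×10⁻⁷ × 1377 = 4.22937×10⁻⁴ m³
In gal: 4.22937×10⁻⁴ / 0.00378541 = 0.111728 gal

0.1117 gal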